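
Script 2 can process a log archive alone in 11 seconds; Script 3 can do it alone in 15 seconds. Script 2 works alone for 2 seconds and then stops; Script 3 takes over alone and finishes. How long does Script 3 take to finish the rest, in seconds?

135/11 seconds

In 2 seconds Script 2 does 2/11 of the job, leaving 9/11.
Script 3 works at 1/15 per second, so finishing takes 9/11 ÷ 1/15 = 135/11 seconds.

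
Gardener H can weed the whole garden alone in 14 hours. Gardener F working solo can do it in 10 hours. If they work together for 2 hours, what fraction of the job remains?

23/35

Combined rate: 1/14 + 1/10 = (5 + 7)/70 = 12/70 = 6/35 per hour.
In 2 hours they complete 2·6/35 = 12/35 of the job.
So 23/35 remains.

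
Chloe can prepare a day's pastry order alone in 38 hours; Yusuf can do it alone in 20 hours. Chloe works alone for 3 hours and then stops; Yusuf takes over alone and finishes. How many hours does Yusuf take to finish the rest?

350/19 hours

In 3 hours Chloe does 3/38 of the job, leaving 35/38.
Yusuf works at 1/20 per hour, so finishing takes 35/38 ÷ 1/20 = 350/19 hours.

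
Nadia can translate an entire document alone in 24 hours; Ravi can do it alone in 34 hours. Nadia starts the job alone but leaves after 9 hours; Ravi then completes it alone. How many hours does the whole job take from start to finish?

121/4 hours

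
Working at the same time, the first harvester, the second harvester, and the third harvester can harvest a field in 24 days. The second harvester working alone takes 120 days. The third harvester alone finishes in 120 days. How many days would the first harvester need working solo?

40 days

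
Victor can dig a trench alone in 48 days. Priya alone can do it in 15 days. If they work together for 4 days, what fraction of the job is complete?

7/20

Combined rate: 1/48 + 1/15 = (5 + 16)/240 = 21/240 = 7/80 per day.
In 4 days they complete 4·7/80 = 7/20 of the job.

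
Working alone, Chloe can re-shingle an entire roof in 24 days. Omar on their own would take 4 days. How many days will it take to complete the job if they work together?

24/7 days

With two workers the combined time is the product over the sum: 24·4/(24+4) = 96/28 = 24/7 days.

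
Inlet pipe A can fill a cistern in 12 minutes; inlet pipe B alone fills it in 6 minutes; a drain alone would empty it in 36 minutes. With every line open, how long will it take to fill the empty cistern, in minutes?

9/2 minutes

Net rate = 1/12 + 1/6 − 1/36 = (3 + 6 − 1)/36 = 8/36 = 2/9 per minute.
Filling time = 1 ÷ (2/9) = 9/2 minutes.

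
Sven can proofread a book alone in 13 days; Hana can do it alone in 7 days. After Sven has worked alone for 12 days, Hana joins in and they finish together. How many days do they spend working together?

7/20 days

In 12 days Sven does 12/13 of the job, leaving 1/13.
Sven and Hana together work at 20/91 per day, so finishing takes 1/13 ÷ 20/91 = 7/20 days.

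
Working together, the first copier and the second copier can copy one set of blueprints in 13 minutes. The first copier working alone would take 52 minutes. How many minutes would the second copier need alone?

Combined rate is 1/13 per minute.
Known contribution: 1/52 per minute.
So the second copier's rate is 1/13 − 1/52 = 3/52, meaning 52/3 minutes alone.

52/3 minutes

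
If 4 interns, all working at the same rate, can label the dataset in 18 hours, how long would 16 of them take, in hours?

9/2 hours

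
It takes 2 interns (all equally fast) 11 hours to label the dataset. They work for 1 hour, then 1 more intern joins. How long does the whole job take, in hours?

One intern does 1/22 of the job per hour.
After 1 hour with 2 interns, 1/11 is done (10/11 left).
With 3 interns the rate is 3/22, so the rest takes 10/11 ÷ 3/22 = 20/3 hours.
Total = 1 + 20/3 = 23/3 hours.

23/3 hours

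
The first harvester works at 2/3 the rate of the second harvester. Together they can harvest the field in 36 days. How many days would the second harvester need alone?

Let the second harvester's rate be r; then the first harvester's rate is (2/3)r, so together (2/3 + 1)r = (5/3)r = 1/36.
Thus r = 1/60 per day.
The second harvester alone: 60 days; the first harvester alone: 90 days.

60 days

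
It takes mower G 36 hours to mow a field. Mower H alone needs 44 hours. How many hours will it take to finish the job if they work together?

99/5 hours

With two workers the combined time is the product over the sum: 36·44/(36+44) = 1584/80 = 99/5 hours.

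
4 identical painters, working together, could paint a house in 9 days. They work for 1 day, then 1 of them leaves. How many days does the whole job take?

One painter does 1/36 of the job per day.
After 1 day with 4 painters, 1/9 is done (8/9 left).
With 3 painters the rate is 3/36 = 1/12, so the rest takes 8/9 ÷ 1/12 = 32/3 days.
Total = 1 + 32/3 = 35/3 days.

35/3 days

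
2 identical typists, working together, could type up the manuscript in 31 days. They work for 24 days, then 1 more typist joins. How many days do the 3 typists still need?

14/3 days

One typist does 1/62 of the job per day.
After 24 days with 2 typists, 24/31 is done (7/31 left).
With 3 typists the rate is 3/62, so the rest takes 7/31 ÷ 3/62 = 14/3 days.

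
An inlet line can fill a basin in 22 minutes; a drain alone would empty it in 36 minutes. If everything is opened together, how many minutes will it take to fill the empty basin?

Net rate = 1/22 − 1/36 = (18 − 11)/396 = 7/396 per minute.
Filling time = 1 ÷ (7/396) = 396/7 minutes.

396/7 minutes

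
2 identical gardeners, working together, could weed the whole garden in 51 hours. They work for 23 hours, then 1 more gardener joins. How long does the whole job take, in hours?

125/3 hours

One gardener does 1/102 of the job per hour.
After 23 hours with 2 gardeners, 23/51 is done (28/51 left).
With 3 gardeners the rate is 3/102 = 1/34, so the rest takes 28/51 ÷ 1/34 = 56/3 hours.
Total = 23 + 56/3 = 125/3 hours.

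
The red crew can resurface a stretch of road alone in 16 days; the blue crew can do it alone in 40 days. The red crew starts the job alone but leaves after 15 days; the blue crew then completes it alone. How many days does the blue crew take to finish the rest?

5/2 days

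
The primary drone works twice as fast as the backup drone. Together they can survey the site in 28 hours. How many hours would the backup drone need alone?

84 hours

Let the backup drone's rate be r; then the primary drone's rate is 2r, so together (2 + 1)r = 3r = 1/28.
Thus r = 1/84 per hour.
The backup drone alone: 84 hours; the primary drone alone: 42 hours.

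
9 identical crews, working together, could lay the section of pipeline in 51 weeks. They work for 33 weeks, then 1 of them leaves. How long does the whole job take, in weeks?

213/4 weeks

One crew does 1/459 of the job per week.
After 33 weeks with 9 crews, 11/17 is done (6/17 left).
With 8 crews the rate is 8/459, so the rest takes 6/17 ÷ 8/459 = 81/4 weeks.
Total = 33 + 81/4 = 213/4 weeks.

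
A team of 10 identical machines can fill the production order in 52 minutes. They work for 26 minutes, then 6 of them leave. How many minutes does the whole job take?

91 minutes

One machine does 1/520 of the job per minute.
After 26 minutes with 10 machines, 1/2 is done (1/2 left).
With 4 machines the rate is 4/520 = 1/130, so the rest takes 1/2 ÷ 1/130 = 65 minutes.
Total = 26 + 65 = 91 minutes.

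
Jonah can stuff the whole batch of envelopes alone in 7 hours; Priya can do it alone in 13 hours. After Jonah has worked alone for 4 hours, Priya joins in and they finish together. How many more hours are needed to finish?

In 4 hours Jonah does 4/7 of the job, leaving 3/7.
Jonah and Priya together work at 20/91 per hour, so finishing takes 3/7 ÷ 20/91 = 39/20 hours.

39/20 hours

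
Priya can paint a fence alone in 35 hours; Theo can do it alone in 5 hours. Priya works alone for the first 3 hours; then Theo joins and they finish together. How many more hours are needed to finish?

In 3 hours Priya does 3/35 of the job, leaving 32/35.
Priya and Theo together work at 8/35 per hour, so finishing takes 32/35 ÷ 8/35 = 4 hours.

4 hours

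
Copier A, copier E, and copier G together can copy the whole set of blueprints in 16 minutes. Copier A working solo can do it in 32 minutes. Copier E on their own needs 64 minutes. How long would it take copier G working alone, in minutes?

Combined rate is 1/16 per minute.
Known contribution: 1/32 + 1/64 = (2 + 1)/64 = 3/64 per minute.
So copier G's rate is 1/16 − 3/64 = 1/64, meaning 64 minutes alone.

64 minutes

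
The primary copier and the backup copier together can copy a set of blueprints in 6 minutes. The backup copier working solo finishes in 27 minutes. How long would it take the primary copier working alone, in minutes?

54/7 minutes

Combined rate is 1/6 per minute.
Known contribution: 1/27 per minute.
So the primary copier's rate is 1/6 − 1/27 = 7/54, meaning 54/7 minutes alone.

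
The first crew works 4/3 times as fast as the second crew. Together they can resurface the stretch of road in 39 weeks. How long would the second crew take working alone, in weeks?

Let the second crew's rate be r; then the first crew's rate is (4/3)r, so together (4/3 + 1)r = (7/3)r = 1/39.
Thus r = 1/91 per week.
The second crew alone: 91 weeks; the first crew alone: 273/4 weeks.

91 weeks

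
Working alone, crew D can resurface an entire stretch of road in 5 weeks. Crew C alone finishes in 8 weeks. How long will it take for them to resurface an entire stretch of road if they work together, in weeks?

40/13 weeks

Combined rate: 1/5 + 1/8 = (8 + 5)/40 = 13/40 per week.
Time = 1 ÷ (13/40) = 40/13 weeks.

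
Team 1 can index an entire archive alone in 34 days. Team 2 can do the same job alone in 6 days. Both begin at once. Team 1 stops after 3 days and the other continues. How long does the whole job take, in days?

93/17 days

In the first 3 days the combined rate is 10/51, so 10/17 of the job is done, leaving 7/17.
After team 1 leaves the rate is 1/6 per day; the remaining 7/17 takes 42/17 days.
Total = 3 + 42/17 = 93/17 days.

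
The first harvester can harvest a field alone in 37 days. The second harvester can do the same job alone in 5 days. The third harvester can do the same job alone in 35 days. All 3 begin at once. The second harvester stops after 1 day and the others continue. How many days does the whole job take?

259/18 days

In the first 1 day the combined rate is 331/1295, so 331/1295 of the job is done, leaving 964/1295.
After the second harvester leaves the rate is 72/1295 per day; the remaining 964/1295 takes 241/18 days.
Total = 1 + 241/18 = 259/18 days.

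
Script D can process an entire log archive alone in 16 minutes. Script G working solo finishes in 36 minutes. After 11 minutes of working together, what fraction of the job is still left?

1/144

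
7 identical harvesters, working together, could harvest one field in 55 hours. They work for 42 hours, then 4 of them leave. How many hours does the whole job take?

217/3 hours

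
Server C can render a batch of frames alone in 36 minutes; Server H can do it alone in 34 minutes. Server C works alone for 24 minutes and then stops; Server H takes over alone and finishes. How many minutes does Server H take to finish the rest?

In 24 minutes Server C does 24/36 = 2/3 of the job, leaving 1/3.
Server H works at 1/34 per minute, so finishing takes 1/3 ÷ 1/34 = 34/3 minutes.

34/3 minutes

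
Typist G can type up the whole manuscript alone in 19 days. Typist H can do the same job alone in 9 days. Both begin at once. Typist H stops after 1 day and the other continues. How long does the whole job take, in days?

In the first 1 day the combined rate is 28/171, so 28/171 of the job is done, leaving 143/171.
After typist H leaves the rate is 1/19 per day; the remaining 143/171 takes 143/9 days.
Total = 1 + 143/9 = 152/9 days.

152/9 days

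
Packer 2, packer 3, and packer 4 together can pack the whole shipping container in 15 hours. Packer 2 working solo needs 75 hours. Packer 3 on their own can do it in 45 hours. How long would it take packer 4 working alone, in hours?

225/7 hours

Combined rate is 1/15 per hour.
Known contribution: 1/75 + 1/45 = (3 + 5)/225 = 8/225 per hour.
So packer 4's rate is 1/15 − 8/225 = 7/225, meaning 225/7 hours alone.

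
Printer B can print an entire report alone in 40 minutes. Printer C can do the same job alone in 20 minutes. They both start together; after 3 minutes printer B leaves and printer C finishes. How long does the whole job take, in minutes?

In the first 3 minutes the combined rate is 3/40, so 9/40 of the job is done, leaving 31/40.
After printer B leaves the rate is 1/20 per minute; the remaining 31/40 takes 31/2 minutes.
Total = 3 + 31/2 = 37/2 minutes.

37/2 minutes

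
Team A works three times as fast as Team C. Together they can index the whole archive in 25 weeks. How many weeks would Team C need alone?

100 weeks

Let Team C's rate be r; then Team A's rate is 3r, so together (3 + 1)r = 4r = 1/25.
Thus r = 1/100 per week.
Team C alone: 100 weeks; Team A alone: 100/3 weeks.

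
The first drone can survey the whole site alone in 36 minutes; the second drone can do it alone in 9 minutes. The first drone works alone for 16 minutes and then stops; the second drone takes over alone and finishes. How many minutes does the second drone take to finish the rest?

5 minutes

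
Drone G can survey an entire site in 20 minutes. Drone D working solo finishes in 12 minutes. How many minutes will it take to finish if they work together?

15/2 minutes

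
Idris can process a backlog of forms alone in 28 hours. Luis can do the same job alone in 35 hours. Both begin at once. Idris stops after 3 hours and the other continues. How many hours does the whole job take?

In the first 3 hours the combined rate is 9/140, so 27/140 of the job is done, leaving 113/140.
After Idris leaves the rate is 1/35 per hour; the remaining 113/140 takes 113/4 hours.
Total = 3 + 113/4 = 125/4 hours.

125/4 hours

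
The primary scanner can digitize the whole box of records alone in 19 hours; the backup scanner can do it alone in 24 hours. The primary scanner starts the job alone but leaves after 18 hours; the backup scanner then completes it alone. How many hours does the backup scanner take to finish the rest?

In 18 hours the primary scanner does 18/19 of the job, leaving 1/19.
The backup scanner works at 1/24 per hour, so finishing takes 1/19 ÷ 1/24 = 24/19 hours.

24/19 hours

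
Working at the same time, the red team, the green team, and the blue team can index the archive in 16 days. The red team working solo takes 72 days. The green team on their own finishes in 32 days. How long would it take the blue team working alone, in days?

288/5 days

Combined rate is 1/16 per day.
Known contribution: 1/72 + 1/32 = (4 + 9)/288 = 13/288 per day.
So the blue team's rate is 1/16 − 13/288 = 5/288, meaning 288/5 days alone.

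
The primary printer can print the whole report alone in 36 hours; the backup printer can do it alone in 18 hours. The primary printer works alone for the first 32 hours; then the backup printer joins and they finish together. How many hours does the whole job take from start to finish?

100/3 hours

In 32 hours the primary printer does 32/36 = 8/9 of the job, leaving 1/9.
The primary printer and the backup printer together work at 1/12 per hour, so finishing takes 1/9 ÷ 1/12 = 4/3 hours.
Total time = 32 + 4/3 = 100/3 hours.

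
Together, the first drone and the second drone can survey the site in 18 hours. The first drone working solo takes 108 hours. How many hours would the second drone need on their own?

108/5 hours

Combined rate is 1/18 per hour.
Known contribution: 1/108 per hour.
So the second drone's rate is 1/18 − 1/108 = 5/108, meaning 108/5 hours alone.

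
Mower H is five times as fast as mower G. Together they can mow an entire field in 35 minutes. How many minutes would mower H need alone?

42 minutes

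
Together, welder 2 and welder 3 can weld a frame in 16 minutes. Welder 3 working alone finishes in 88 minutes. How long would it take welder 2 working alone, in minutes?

176/9 minutes

Combined rate is 1/16 per minute.
Known contribution: 1/88 per minute.
So welder 2's rate is 1/16 − 1/88 = 9/176, meaning 176/9 minutes alone.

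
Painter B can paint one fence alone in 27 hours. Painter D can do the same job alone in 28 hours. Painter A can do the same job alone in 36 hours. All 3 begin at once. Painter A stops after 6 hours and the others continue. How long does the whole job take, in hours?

126/11 hours

In the first 6 hours the combined rate is 19/189, so 38/63 of the job is done, leaving 25/63.
After Painter A leaves the rate is 55/756 per hour; the remaining 25/63 takes 60/11 hours.
Total = 6 + 60/11 = 126/11 hours.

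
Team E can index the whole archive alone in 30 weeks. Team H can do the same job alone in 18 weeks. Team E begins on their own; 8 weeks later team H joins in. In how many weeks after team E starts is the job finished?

65/4 weeks

In the first 8 weeks team E alone does 8/30 = 4/15 of the job, leaving 11/15.
Once everyone is working, combined rate: 1/30 + 1/18 = (3 + 5)/90 = 8/90 = 4/45 per week.
Remaining 11/15 at 4/45 per week takes 33/4 weeks.
Total from the start = 8 + 33/4 = 65/4 weeks.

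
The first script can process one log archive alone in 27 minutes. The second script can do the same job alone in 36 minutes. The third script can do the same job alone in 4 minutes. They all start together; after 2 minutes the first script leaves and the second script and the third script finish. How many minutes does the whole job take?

10/3 minutes

In the first 2 minutes the combined rate is 17/54, so 17/27 of the job is done, leaving 10/27.
After the first script leaves the rate is 5/18 per minute; the remaining 10/27 takes 4/3 minutes.
Total = 2 + 4/3 = 10/3 minutes.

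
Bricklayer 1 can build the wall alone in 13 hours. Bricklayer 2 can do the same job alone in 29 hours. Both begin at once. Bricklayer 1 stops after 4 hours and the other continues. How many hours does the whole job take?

261/13 hours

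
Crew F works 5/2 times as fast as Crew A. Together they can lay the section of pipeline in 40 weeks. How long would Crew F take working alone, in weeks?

56 weeks

Let Crew A's rate be r; then Crew F's rate is (5/2)r, so together (5/2 + 1)r = (7/2)r = 1/40.
Thus r = 1/140 per week.
Crew A alone: 140 weeks; Crew F alone: 56 weeks.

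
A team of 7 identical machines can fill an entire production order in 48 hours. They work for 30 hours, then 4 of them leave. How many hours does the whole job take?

One machine does 1/336 of the job per hour.
After 30 hours with 7 machines, 5/8 is done (3/8 left).
With 3 machines the rate is 3/336 = 1/112, so the rest takes 3/8 ÷ 1/112 = 42 hours.
Total = 30 + 42 = 72 hours.

72 hours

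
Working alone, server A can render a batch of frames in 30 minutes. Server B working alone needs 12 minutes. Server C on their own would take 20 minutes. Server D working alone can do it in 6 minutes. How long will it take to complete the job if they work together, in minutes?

Combined rate: 1/30 + 1/12 + 1/20 + 1/6 = (2 + 5 + 3 + 10)/60 = 20/60 = 1/3 per minute.
Time = 1 ÷ (1/3) = 3 minutes.

3 minutes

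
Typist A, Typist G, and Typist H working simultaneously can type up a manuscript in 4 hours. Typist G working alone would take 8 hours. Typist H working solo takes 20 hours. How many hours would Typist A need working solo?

Combined rate is 1/4 per hour.
Known contribution: 1/8 + 1/20 = (5 + 2)/40 = 7/40 per hour.
So Typist A's rate is 1/4 − 7/40 = 3/40, meaning 40/3 hours alone.

40/3 hours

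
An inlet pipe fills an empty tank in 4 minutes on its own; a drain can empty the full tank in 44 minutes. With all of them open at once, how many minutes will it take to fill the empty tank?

22/5 minutes

Net rate = 1/4 − 1/44 = (11 − 1)/44 = 10/44 = 5/22 per minute.
Filling time = 1 ÷ (5/22) = 22/5 minutes.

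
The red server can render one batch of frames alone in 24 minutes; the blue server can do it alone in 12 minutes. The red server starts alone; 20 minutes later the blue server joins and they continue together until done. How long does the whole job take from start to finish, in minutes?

64/3 minutes

In 20 minutes the red server does 20/24 = 5/6 of the job, leaving 1/6.
The red server and the blue server together work at 1/8 per minute, so finishing takes 1/6 ÷ 1/8 = 4/3 minutes.
Total time = 20 + 4/3 = 64/3 minutes.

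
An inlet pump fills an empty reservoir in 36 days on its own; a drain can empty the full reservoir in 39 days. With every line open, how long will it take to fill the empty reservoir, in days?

Net rate = 1/36 − 1/39 = (13 − 12)/468 = 1/468 per day.
Filling time = 1 ÷ (1/468) = 468 days.

468 days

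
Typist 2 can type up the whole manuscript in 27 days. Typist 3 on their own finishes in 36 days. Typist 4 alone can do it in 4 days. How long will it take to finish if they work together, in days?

54/17 days

Combined rate: 1/27 + 1/36 + 1/4 = (4 + 3 + 27)/108 = 34/108 = 17/54 per day.
Time = 1 ÷ (17/54) = 54/17 days.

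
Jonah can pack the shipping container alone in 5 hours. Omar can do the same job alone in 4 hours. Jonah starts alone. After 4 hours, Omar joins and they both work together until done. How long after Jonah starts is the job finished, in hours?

In the first 4 hours Jonah alone does 4/5 of the job, leaving 1/5.
Once everyone is working, combined rate: 1/5 + 1/4 = (4 + 5)/20 = 9/20 per hour.
Remaining 1/5 at 9/20 per hour takes 4/9 hours.
Total from the start = 4 + 4/9 = 40/9 hours.

40/9 hours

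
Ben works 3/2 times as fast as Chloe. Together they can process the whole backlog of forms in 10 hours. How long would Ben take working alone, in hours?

Let Chloe's rate be r; then Ben's rate is (3/2)r, so together (3/2 + 1)r = (5/2)r = 1/10.
Thus r = 1/25 per hour.
Chloe alone: 25 hours; Ben alone: 50/3 hours.

50/3 hours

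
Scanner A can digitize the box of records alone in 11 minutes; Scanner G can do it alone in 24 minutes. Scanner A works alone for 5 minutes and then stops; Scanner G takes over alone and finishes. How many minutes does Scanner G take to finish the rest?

In 5 minutes Scanner A does 5/11 of the job, leaving 6/11.
Scanner G works at 1/24 per minute, so finishing takes 6/11 ÷ 1/24 = 144/11 minutes.

144/11 minutes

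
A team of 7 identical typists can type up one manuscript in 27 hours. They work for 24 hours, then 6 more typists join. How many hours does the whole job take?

One typist does 1/189 of the job per hour.
After 24 hours with 7 typists, 8/9 is done (1/9 left).
With 13 typists the rate is 13/189, so the rest takes 1/9 ÷ 13/189 = 21/13 hours.
Total = 24 + 21/13 = 333/13 hours.

333/13 hours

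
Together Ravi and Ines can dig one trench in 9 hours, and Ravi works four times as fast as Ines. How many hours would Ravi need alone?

Let Ines's rate be r; then Ravi's rate is 4r, so together (4 + 1)r = 5r = 1/9.
Thus r = 1/45 per hour.
Ines alone: 45 hours; Ravi alone: 45/4 hours.

45/4 hours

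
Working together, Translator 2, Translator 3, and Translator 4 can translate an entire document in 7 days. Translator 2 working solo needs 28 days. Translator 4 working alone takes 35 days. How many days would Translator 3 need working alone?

140/11 days

Combined rate is 1/7 per day.
Known contribution: 1/28 + 1/35 = (5 + 4)/140 = 9/140 per day.
So Translator 3's rate is 1/7 − 9/140 = 11/140, meaning 140/11 days alone.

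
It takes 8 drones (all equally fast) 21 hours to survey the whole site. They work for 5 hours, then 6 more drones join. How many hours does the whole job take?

One drone does 1/168 of the job per hour.
After 5 hours with 8 drones, 5/21 is done (16/21 left).
With 14 drones the rate is 14/168 = 1/12, so the rest takes 16/21 ÷ 1/12 = 64/7 hours.
Total = 5 + 64/7 = 99/7 hours.

99/7 hours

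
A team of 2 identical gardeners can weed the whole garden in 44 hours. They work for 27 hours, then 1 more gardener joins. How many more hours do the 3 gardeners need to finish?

One gardener does 1/88 of the job per hour.
After 27 hours with 2 gardeners, 27/44 is done (17/44 left).
With 3 gardeners the rate is 3/88, so the rest takes 17/44 ÷ 3/88 = 34/3 hours.

34/3 hours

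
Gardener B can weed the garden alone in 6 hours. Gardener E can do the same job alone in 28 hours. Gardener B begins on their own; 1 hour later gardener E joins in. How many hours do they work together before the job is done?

70/17 hours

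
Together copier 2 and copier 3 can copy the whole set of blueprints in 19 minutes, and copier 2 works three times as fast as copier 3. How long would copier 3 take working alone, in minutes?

Let copier 3's rate be r; then copier 2's rate is 3r, so together (3 + 1)r = 4r = 1/19.
Thus r = 1/76 per minute.
Copier 3 alone: 76 minutes; copier 2 alone: 76/3 minutes.

76 minutes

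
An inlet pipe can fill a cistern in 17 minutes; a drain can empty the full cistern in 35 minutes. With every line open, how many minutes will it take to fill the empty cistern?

595/18 minutes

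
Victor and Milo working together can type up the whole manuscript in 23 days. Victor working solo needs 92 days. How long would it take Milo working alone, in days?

92/3 days

Combined rate is 1/23 per day.
Known contribution: 1/92 per day.
So Milo's rate is 1/23 − 1/92 = 3/92, meaning 92/3 days alone.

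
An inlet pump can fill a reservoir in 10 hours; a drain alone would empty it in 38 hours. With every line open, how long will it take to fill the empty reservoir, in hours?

95/7 hours

Net rate = 1/10 − 1/38 = (19 − 5)/190 = 14/190 = 7/95 per hour.
Filling time = 1 ÷ (7/95) = 95/7 hours.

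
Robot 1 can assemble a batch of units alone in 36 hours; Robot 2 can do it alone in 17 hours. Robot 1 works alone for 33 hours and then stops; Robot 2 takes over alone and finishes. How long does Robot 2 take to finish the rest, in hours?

17/12 hours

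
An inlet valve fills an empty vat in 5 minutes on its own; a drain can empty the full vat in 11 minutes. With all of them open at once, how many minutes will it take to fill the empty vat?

Net rate = 1/5 − 1/11 = (11 − 5)/55 = 6/55 per minute.
Filling time = 1 ÷ (6/55) = 55/6 minutes.

55/6 minutes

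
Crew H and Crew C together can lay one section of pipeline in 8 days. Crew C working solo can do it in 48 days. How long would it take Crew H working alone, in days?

48/5 days

Combined rate is 1/8 per day.
Known contribution: 1/48 per day.
So Crew H's rate is 1/8 − 1/48 = 5/48, meaning 48/5 days alone.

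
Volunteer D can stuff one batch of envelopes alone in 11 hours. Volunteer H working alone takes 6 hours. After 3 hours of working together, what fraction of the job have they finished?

17/22

Combined rate: 1/11 + 1/6 = (6 + 11)/66 = 17/66 per hour.
In 3 hours they complete 3·17/66 = 17/22 of the job.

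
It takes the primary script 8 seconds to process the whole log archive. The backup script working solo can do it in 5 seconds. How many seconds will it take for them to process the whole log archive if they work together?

With two workers the combined time is the product over the sum: 8·5/(8+5) = 40/13 seconds.

40/13 seconds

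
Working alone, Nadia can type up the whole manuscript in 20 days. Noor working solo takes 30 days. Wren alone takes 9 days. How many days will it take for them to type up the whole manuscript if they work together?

Combined rate: 1/20 + 1/30 + 1/9 = (9 + 6 + 20)/180 = 35/180 = 7/36 per day.
Time = 1 ÷ (7/36) = 36/7 days.

36/7 days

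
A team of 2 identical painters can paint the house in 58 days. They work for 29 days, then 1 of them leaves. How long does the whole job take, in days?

One painter does 1/116 of the job per day.
After 29 days with 2 painters, 1/2 is done (1/2 left).
With 1 painter the rate is 1/116, so the rest takes 1/2 ÷ 1/116 = 58 days.
Total = 29 + 58 = 87 days.

87 days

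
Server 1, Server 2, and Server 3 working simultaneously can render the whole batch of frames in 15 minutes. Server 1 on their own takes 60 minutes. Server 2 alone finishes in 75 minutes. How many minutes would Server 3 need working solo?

Combined rate is 1/15 per minute.
Known contribution: 1/60 + 1/75 = (5 + 4)/300 = 9/300 = 3/100 per minute.
So Server 3's rate is 1/15 − 3/100 = 11/300, meaning 300/11 minutes alone.

300/11 minutes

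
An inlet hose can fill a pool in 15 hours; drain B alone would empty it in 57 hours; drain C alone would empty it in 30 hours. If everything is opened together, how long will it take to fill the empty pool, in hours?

Net rate = 1/15 − 1/57 − 1/30 = (38 − 10 − 19)/570 = 9/570 = 3/190 per hour.
Filling time = 1 ÷ (3/190) = 190/3 hours.

190/3 hours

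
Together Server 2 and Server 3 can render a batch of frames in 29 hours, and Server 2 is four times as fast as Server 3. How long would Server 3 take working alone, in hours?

Let Server 3's rate be r; then Server 2's rate is 4r, so together (4 + 1)r = 5r = 1/29.
Thus r = 1/145 per hour.
Server 3 alone: 145 hours; Server 2 alone: 145/4 hours.

145 hours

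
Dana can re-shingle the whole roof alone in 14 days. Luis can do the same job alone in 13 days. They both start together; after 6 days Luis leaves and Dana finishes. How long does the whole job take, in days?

In the first 6 days the combined rate is 27/182, so 81/91 of the job is done, leaving 10/91.
After Luis leaves the rate is 1/14 per day; the remaining 10/91 takes 20/13 days.
Total = 6 + 20/13 = 98/13 days.

98/13 days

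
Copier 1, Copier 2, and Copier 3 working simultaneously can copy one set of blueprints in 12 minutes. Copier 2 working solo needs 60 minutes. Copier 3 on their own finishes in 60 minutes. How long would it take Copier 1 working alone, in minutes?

20 minutes

Combined rate is 1/12 per minute.
Known contribution: 1/60 + 1/60 = (1 + 1)/60 = 2/60 = 1/30 per minute.
So Copier 1's rate is 1/12 − 1/30 = 1/20, meaning 20 minutes alone.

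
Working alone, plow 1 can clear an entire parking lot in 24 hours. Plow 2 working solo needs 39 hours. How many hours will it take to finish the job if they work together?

Combined rate: 1/24 + 1/39 = (13 + 8)/312 = 21/312 = 7/104 per hour.
Time = 1 ÷ (7/104) = 104/7 hours.

104/7 hours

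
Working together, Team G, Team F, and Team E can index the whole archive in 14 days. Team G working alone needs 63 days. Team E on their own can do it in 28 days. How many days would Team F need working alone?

Combined rate is 1/14 per day.
Known contribution: 1/63 + 1/28 = (4 + 9)/252 = 13/252 per day.
So Team F's rate is 1/14 − 13/252 = 5/252, meaning 252/5 days alone.

252/5 days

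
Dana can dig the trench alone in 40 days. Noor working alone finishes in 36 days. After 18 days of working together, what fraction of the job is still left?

1/20

Combined rate: 1/40 + 1/36 = (9 + 10)/360 = 19/360 per day.
In 18 days they complete 18·19/360 = 19/20 of the job.
So 1/20 remains.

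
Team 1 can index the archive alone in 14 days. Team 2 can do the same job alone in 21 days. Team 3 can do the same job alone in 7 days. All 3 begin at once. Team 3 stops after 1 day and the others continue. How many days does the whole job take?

36/5 days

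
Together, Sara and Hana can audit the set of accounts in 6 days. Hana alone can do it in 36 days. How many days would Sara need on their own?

Combined rate is 1/6 per day.
Known contribution: 1/36 per day.
So Sara's rate is 1/6 − 1/36 = 5/36, meaning 36/5 days alone.

36/5 days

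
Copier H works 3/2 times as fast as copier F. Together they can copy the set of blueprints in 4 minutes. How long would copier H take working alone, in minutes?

20/3 minutes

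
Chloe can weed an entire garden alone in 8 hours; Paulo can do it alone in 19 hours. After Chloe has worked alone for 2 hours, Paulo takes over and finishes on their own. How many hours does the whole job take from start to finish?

65/4 hours

In 2 hours Chloe does 2/8 = 1/4 of the job, leaving 3/4.
Paulo works at 1/19 per hour, so finishing takes 3/4 ÷ 1/19 = 57/4 hours.
Total time = 2 + 57/4 = 65/4 hours.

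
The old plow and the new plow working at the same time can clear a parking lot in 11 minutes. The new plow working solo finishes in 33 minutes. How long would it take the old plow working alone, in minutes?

Combined rate is 1/11 per minute.
Known contribution: 1/33 per minute.
So the old plow's rate is 1/11 − 1/33 = 2/33, meaning 33/2 minutes alone.

33/2 minutes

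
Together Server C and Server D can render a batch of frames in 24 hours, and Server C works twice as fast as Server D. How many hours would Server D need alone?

Let Server D's rate be r; then Server C's rate is 2r, so together (2 + 1)r = 3r = 1/24.
Thus r = 1/72 per hour.
Server D alone: 72 hours; Server C alone: 36 hours.

72 hours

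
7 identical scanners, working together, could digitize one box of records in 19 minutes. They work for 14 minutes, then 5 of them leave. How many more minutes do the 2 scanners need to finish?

One scanner does 1/133 of the job per minute.
After 14 minutes with 7 scanners, 14/19 is done (5/19 left).
With 2 scanners the rate is 2/133, so the rest takes 5/19 ÷ 2/133 = 35/2 minutes.

35/2 minutes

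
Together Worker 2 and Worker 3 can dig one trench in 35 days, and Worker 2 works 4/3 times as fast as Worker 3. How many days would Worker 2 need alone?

245/4 days

Let Worker 3's rate be r; then Worker 2's rate is (4/3)r, so together (4/3 + 1)r = (7/3)r = 1/35.
Thus r = 3/245 per day.
Worker 3 alone: 245/3 days; Worker 2 alone: 245/4 days.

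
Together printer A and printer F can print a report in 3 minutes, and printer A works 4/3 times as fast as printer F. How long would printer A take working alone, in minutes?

21/4 minutes

Let printer F's rate be r; then printer A's rate is (4/3)r, so together (4/3 + 1)r = (7/3)r = 1/3.
Thus r = 1/7 per minute.
Printer F alone: 7 minutes; printer A alone: 21/4 minutes.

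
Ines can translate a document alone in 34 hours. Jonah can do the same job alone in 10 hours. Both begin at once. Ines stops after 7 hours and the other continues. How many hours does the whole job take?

135/17 hours

In the first 7 hours the combined rate is 11/85, so 77/85 of the job is done, leaving 8/85.
After Ines leaves the rate is 1/10 per hour; the remaining 8/85 takes 16/17 hours.
Total = 7 + 16/17 = 135/17 hours.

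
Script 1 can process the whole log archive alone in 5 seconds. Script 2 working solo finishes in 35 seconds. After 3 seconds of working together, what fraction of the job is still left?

Combined rate: 1/5 + 1/35 = (7 + 1)/35 = 8/35 per second.
In 3 seconds they complete 3·8/35 = 24/35 of the job.
So 11/35 remains.

11/35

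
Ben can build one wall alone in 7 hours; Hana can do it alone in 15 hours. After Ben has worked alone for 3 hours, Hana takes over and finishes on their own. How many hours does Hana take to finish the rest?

60/7 hours

In 3 hours Ben does 3/7 of the job, leaving 4/7.
Hana works at 1/15 per hour, so finishing takes 4/7 ÷ 1/15 = 60/7 hours.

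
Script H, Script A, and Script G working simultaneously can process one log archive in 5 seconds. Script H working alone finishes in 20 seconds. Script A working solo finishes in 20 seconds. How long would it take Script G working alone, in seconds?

Combined rate is 1/5 per second.
Known contribution: 1/20 + 1/20 = (1 + 1)/20 = 2/20 = 1/10 per second.
So Script G's rate is 1/5 − 1/10 = 1/10, meaning 10 seconds alone.

10 seconds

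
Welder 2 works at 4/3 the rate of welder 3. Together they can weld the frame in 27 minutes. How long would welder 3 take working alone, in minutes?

Let welder 3's rate be r; then welder 2's rate is (4/3)r, so together (4/3 + 1)r = (7/3)r = 1/27.
Thus r = 1/63 per minute.
Welder 3 alone: 63 minutes; welder 2 alone: 189/4 minutes.

63 minutes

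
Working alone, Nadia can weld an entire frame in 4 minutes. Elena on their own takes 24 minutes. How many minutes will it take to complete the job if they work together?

Combined rate: 1/4 + 1/24 = (6 + 1)/24 = 7/24 per minute.
Time = 1 ÷ (7/24) = 24/7 minutes.

24/7 minutes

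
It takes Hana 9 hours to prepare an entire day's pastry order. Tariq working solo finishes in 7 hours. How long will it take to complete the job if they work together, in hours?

63/16 hours

Combined rate: 1/9 + 1/7 = (7 + 9)/63 = 16/63 per hour.
Time = 1 ÷ (16/63) = 63/16 hours.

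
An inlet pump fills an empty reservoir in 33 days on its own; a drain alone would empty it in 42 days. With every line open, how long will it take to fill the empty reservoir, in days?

154 days

Net rate = 1/33 − 1/42 = (14 − 11)/462 = 3/462 = 1/154 per day.
Filling time = 1 ÷ (1/154) = 154 days.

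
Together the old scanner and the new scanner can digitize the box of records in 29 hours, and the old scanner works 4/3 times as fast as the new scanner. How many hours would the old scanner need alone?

203/4 hours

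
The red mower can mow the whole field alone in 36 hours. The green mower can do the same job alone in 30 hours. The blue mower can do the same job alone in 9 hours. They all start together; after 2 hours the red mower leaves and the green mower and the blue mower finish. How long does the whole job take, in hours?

In the first 2 hours the combined rate is 31/180, so 31/90 of the job is done, leaving 59/90.
After the red mower leaves the rate is 13/90 per hour; the remaining 59/90 takes 59/13 hours.
Total = 2 + 59/13 = 85/13 hours.

85/13 hours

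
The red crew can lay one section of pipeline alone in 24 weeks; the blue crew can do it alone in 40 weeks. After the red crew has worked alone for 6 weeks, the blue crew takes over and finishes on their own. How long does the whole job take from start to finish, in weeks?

36 weeks

In 6 weeks the red crew does 6/24 = 1/4 of the job, leaving 3/4.
The blue crew works at 1/40 per week, so finishing takes 3/4 ÷ 1/40 = 30 weeks.
Total time = 6 + 30 = 36 weeks.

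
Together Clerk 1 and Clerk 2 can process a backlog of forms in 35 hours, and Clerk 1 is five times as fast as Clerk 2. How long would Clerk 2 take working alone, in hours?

210 hours

Let Clerk 2's rate be r; then Clerk 1's rate is 5r, so together (5 + 1)r = 6r = 1/35.
Thus r = 1/210 per hour.
Clerk 2 alone: 210 hours; Clerk 1 alone: 42 hours.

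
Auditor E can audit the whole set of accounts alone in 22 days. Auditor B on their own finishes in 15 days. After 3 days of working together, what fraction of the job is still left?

73/110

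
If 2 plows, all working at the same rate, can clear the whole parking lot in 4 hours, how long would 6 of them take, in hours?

Total work is 2·4 = 8 plow-hours.
With 6 plows: 8/6 = 4/3 hours.

4/3 hours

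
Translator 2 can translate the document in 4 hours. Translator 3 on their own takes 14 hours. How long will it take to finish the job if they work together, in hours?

With two workers the combined time is the product over the sum: 4·14/(4+14) = 56/18 = 28/9 hours.

28/9 hours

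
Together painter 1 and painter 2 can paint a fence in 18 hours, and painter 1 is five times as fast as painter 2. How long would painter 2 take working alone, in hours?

108 hours

Let painter 2's rate be r; then painter 1's rate is 5r, so together (5 + 1)r = 6r = 1/18.
Thus r = 1/108 per hour.
Painter 2 alone: 108 hours; painter 1 alone: 108/5 hours.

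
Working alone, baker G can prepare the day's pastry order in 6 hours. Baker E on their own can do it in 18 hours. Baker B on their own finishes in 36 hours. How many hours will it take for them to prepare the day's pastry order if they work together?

Combined rate: 1/6 + 1/18 + 1/36 = (6 + 2 + 1)/36 = 9/36 = 1/4 per hour.
Time = 1 ÷ (1/4) = 4 hours.

4 hours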